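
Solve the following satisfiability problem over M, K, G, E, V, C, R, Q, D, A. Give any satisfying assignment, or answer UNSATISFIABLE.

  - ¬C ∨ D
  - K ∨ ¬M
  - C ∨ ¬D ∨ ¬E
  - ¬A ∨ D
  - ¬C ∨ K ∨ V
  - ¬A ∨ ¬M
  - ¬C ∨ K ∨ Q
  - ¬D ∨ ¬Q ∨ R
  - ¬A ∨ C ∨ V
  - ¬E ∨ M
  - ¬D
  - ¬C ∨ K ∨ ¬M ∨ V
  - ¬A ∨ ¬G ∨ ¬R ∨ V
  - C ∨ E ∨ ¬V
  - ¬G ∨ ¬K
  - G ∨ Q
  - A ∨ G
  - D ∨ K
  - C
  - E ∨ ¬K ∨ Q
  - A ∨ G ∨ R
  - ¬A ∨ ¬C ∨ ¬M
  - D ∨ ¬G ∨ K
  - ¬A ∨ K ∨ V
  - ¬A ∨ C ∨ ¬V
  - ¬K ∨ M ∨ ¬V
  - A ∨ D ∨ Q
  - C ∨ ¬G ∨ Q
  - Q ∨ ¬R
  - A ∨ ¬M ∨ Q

Unsatisfiable

Case C = True:
  (¬C ∨ D) forces D = True.
  Clause (¬D) is falsified — contradiction.
Case C = False:
  Clause (C) is falsified — contradiction.
Both cases fail, so the formula is unsatisfiable.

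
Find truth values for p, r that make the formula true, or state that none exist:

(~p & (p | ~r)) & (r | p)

Case p = True: the conjunct ~p is False.
Case p = False: the formula simplifies to ~r & r.
  r = True: the conjunct ~r is False.
  r = False: the conjunct r is False.
Both cases fail — unsatisfiable.

UNSATISFIABLE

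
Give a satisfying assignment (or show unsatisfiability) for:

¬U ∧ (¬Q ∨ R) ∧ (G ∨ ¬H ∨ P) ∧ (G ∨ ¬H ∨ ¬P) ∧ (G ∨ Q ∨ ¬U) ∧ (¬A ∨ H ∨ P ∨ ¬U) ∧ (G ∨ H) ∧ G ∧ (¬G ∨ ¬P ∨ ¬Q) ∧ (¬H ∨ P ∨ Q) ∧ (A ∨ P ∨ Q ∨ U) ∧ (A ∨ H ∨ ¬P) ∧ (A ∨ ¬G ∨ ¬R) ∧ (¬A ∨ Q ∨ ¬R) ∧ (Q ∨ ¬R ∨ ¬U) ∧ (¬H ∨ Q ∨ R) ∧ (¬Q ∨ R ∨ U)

U = False; H = False; A = True; P = False; R = True; G = True; Q = True

Unit clause (¬U) forces U = False.
Unit clause (G) forces G = True.
Set H = False.
Try A = False:
  (A ∨ H ∨ ¬P) forces P = False.
  (A ∨ P ∨ Q ∨ U) forces Q = True.
  (¬Q ∨ R) forces R = True.
  clause (A ∨ ¬G ∨ ¬R) is falsified — backtrack.
So A = True.
Set P = False.
Set R = True.
  then (¬A ∨ Q ∨ ¬R) forces Q = True.
All clauses satisfied.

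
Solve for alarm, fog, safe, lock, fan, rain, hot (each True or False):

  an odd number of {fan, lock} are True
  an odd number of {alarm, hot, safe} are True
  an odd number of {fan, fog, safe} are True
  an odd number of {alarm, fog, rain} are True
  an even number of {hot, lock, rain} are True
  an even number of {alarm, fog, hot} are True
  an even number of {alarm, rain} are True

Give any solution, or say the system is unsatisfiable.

alarm=F, fog=T, safe=F, lock=T, fan=F, rain=F, hot=T

{fan, lock}: 1 true → odd ✓
{alarm, hot, safe}: 1 true → odd ✓
{fan, fog, safe}: 1 true → odd ✓
{alarm, fog, rain}: 1 true → odd ✓
{hot, lock, rain}: 2 true → even ✓
{alarm, fog, hot}: 2 true → even ✓
{alarm, rain}: 0 true → even ✓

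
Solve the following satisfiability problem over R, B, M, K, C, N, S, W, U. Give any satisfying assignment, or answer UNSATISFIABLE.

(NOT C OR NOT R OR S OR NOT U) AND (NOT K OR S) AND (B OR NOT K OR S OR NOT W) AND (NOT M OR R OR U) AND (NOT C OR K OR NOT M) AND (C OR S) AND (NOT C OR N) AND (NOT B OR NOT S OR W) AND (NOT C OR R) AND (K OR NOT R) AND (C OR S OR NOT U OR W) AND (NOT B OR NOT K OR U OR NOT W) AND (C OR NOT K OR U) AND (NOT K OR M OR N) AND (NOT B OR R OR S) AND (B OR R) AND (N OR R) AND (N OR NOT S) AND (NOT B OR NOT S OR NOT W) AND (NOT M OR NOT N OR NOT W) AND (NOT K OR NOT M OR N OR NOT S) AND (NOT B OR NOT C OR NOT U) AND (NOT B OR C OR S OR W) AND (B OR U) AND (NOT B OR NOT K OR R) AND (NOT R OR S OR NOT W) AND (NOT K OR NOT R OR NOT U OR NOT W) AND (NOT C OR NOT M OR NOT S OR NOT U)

R: True, B: False, M: False, K: True, C: False, N: True, S: True, W: False, U: True

Try R = False:
  (NOT C OR R) forces C = False.
  (C OR S) forces S = True.
  (B OR R) forces B = True.
  (NOT B OR NOT S OR W) forces W = True.
  clause (NOT B OR NOT S OR NOT W) is falsified — backtrack.
So R = True.
  then (K OR NOT R) forces K = True.
  then (NOT K OR S) forces S = True.
  then (N OR NOT S) forces N = True.
Set B = False.
  then (B OR U) forces U = True.
  then (NOT K OR NOT R OR NOT U OR NOT W) forces W = False.
Set M = False.
Set C = False.
All clauses satisfied.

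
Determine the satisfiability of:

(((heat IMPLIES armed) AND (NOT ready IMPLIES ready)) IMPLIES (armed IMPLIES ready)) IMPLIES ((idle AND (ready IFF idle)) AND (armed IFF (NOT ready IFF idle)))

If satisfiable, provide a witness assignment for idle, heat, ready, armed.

idle=T, heat=T, ready=T, armed=F

  (((heat IMPLIES armed) AND (NOT ready IMPLIES ready)) IMPLIES (armed IMPLIES ready)) IMPLIES ((idle AND (ready IFF idle)) AND (armed IFF (NOT ready IFF idle))) = True
    ((heat IMPLIES armed) AND (NOT ready IMPLIES ready)) IMPLIES (armed IMPLIES ready) = True
      (heat IMPLIES armed) AND (NOT ready IMPLIES ready) = False
        heat IMPLIES armed = False
        NOT ready IMPLIES ready = True
          NOT ready = False
      armed IMPLIES ready = True
    (idle AND (ready IFF idle)) AND (armed IFF (NOT ready IFF idle)) = True
      idle AND (ready IFF idle) = True
        ready IFF idle = True
      armed IFF (NOT ready IFF idle) = True
        NOT ready IFF idle = False
          NOT ready = False
The formula evaluates to True.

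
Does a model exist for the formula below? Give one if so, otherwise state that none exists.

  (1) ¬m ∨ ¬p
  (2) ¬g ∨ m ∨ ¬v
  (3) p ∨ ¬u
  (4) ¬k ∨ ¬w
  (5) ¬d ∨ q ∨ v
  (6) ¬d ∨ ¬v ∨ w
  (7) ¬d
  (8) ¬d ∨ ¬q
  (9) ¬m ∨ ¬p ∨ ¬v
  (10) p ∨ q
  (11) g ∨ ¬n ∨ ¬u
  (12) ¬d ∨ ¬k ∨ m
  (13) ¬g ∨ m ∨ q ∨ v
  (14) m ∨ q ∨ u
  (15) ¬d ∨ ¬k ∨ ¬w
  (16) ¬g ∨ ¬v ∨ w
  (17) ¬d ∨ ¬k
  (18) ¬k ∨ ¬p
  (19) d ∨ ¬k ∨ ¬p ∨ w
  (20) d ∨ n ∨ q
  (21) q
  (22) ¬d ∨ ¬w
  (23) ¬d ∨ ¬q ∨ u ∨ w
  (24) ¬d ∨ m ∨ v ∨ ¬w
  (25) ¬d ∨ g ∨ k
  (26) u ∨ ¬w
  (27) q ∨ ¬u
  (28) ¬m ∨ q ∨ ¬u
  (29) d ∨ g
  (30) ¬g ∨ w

d = False; n = True; k = False; q = True; v = False; p = True; g = True; m = False; u = True; w = True

Unit clause (¬d) forces d = False.
Unit clause (q) forces q = True.
In (d ∨ g) only g is left, so g = True.
In (¬g ∨ w) only w is left, so w = True.
In (¬k ∨ ¬w) only ¬k is left, so k = False.
In (u ∨ ¬w) only u is left, so u = True.
In (p ∨ ¬u) only p is left, so p = True.
In (¬m ∨ ¬p) only ¬m is left, so m = False.
In (¬g ∨ m ∨ ¬v) only ¬v is left, so v = False.
Set n = True.
All clauses satisfied.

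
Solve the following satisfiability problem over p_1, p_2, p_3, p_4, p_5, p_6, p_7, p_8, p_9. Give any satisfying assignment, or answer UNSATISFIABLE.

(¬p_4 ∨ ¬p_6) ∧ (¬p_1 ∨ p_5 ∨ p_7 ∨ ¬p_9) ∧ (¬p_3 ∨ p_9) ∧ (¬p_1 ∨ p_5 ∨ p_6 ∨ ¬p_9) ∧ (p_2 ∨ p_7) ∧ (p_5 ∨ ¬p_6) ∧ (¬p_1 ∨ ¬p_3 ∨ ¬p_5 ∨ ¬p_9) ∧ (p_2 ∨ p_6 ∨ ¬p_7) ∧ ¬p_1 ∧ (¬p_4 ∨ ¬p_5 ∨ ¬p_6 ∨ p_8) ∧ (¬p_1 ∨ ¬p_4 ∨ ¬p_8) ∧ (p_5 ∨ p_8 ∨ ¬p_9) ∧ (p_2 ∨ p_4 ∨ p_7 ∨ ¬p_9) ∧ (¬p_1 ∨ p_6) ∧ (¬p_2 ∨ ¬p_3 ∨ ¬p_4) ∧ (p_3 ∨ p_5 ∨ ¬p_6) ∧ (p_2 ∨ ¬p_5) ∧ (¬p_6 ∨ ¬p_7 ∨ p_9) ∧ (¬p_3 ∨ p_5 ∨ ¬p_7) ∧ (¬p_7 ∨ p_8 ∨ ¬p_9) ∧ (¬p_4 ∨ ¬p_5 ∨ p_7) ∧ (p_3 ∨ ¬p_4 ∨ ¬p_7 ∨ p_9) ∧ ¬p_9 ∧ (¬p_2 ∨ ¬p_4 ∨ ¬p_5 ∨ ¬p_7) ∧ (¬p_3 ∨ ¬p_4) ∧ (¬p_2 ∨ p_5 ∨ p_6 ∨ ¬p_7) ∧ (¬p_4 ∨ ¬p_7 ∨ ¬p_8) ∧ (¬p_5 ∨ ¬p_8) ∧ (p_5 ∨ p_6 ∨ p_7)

p_1: False, p_2: True, p_3: False, p_4: False, p_5: True, p_6: True, p_7: False, p_8: False, p_9: False

Unit clause (¬p_1) forces p_1 = False.
Unit clause (¬p_9) forces p_9 = False.
In (¬p_3 ∨ p_9) only ¬p_3 is left, so p_3 = False.
Set p_2 = True.
Set p_4 = False.
Try p_5 = False:
  (p_5 ∨ ¬p_6) forces p_6 = False.
  (¬p_2 ∨ p_5 ∨ p_6 ∨ ¬p_7) forces p_7 = False.
  clause (p_5 ∨ p_6 ∨ p_7) is falsified — backtrack.
So p_5 = True.
  then (¬p_5 ∨ ¬p_8) forces p_8 = False.
Set p_6 = True.
  then (¬p_6 ∨ ¬p_7 ∨ p_9) forces p_7 = False.
All clauses satisfied.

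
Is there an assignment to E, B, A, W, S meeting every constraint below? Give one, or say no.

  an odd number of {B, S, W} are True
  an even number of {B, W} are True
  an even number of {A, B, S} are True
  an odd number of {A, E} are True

E = False, B = False, A = True, W = False, S = True

{B, S, W}: 1 true → odd ✓
{B, W}: 0 true → even ✓
{A, B, S}: 2 true → even ✓
{A, E}: 1 true → odd ✓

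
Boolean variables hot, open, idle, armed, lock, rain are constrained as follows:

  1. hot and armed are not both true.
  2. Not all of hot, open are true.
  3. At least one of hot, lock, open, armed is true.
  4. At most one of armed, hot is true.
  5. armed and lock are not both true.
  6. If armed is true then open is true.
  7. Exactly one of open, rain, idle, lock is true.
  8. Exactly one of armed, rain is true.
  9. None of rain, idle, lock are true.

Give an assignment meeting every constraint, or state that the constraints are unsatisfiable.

hot=F, open=T, idle=F, armed=T, lock=F, rain=F

  (1) hot=F, armed=T — not both ✓
  (2) {hot, open}: 1/2 true — not all ✓
  (3) {hot, lock, open, armed}: 2 true — at least one ✓
  (4) {armed, hot}: 1 true — at most one ✓
  (5) armed=T, lock=F — not both ✓
  (6) armed=T ⇒ open: T ✓
  (7) {open, rain, idle, lock}: 1 true — exactly one ✓
  (8) {armed, rain}: 1 true — exactly one ✓
  (9) {rain, idle, lock}: 0 true — none ✓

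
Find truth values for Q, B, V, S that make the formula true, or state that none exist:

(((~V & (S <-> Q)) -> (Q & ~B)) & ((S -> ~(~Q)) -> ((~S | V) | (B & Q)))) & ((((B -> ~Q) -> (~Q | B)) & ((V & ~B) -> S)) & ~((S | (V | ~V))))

The conjunct ~((S | (V | ~V))) is unsatisfiable on its own:
  V=F, S=F: evaluates to False.
  V=F, S=T: evaluates to False.
  V=T, S=F: evaluates to False.
  V=T, S=T: evaluates to False.
So the whole conjunction is unsatisfiable.

The formula is unsatisfiable.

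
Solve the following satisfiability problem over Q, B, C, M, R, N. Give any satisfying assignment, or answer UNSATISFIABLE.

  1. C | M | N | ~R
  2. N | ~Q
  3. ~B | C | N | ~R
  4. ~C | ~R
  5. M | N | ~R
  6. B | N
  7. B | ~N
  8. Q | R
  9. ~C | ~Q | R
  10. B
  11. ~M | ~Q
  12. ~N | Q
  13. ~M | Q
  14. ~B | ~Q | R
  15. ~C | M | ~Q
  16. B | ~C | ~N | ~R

Q=T, B=T, C=F, M=F, R=T, N=T

Unit clause (B) forces B = True.
Set Q = True.
  then (N | ~Q) forces N = True.
  then (~M | ~Q) forces M = False.
  then (~B | ~Q | R) forces R = True.
  then (~C | M | ~Q) forces C = False.
All clauses satisfied.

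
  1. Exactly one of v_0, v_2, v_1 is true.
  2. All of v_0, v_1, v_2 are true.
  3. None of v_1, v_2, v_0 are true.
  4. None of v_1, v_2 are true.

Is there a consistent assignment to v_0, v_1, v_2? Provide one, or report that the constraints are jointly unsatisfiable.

UNSATISFIABLE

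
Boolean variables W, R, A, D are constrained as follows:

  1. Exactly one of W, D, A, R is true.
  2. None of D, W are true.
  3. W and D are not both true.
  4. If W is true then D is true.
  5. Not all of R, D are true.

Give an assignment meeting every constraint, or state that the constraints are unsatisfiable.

W: False, R: False, A: True, D: False

  (1) {W, D, A, R}: 1 true — exactly one ✓
  (2) {D, W}: 0 true — none ✓
  (3) W=F, D=F — not both ✓
  (4) W=F ⇒ D: vacuous ✓
  (5) {R, D}: 0/2 true — not all ✓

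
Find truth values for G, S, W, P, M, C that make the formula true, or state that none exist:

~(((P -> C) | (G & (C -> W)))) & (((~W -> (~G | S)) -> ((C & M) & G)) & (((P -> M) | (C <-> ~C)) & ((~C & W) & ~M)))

Case C = True: the conjunct ~(((P -> C) | (G & (C -> W)))) becomes ~((True | (G & W))) = False.
Case C = False: the formula simplifies to ~((~P | G)) & (~((~W -> (~G | S))) & ((P -> M) & (W & ~M))).
  G = True: the conjunct ~((~P | G)) becomes ~((~P | True)) = False.
  G = False: the conjunct ~((~W -> (~G | S))) becomes ~((~W -> True)) = False.
Both cases fail — unsatisfiable.

The formula is unsatisfiable.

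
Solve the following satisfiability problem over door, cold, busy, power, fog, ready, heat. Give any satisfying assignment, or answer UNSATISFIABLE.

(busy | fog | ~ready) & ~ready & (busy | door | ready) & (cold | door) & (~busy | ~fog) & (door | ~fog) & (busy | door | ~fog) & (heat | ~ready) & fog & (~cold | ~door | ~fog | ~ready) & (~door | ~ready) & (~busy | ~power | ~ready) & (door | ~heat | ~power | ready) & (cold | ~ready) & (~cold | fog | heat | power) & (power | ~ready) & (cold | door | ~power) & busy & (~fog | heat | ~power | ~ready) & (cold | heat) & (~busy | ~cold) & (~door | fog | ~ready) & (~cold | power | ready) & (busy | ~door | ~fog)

UNSATISFIABLE

Case busy = True:
  (~ready) forces ready = False.
  (~busy | ~fog) forces fog = False.
  Clause (fog) is falsified — contradiction.
Case busy = False:
  Clause (busy) is falsified — contradiction.
Both cases fail, so the formula is unsatisfiable.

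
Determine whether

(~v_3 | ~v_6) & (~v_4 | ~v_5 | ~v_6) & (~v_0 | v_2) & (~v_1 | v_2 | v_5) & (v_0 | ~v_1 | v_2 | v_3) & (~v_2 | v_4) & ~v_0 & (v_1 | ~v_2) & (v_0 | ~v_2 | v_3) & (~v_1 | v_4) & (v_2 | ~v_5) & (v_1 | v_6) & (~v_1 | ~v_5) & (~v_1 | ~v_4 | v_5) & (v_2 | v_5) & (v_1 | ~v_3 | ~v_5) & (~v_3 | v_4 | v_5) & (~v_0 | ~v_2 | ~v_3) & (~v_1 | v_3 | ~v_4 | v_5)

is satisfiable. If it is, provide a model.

Case v_1 = True:
  (~v_0) forces v_0 = False.
  (~v_1 | v_4) forces v_4 = True.
  (~v_1 | ~v_5) forces v_5 = False.
  Clause (~v_1 | ~v_4 | v_5) is falsified — contradiction.
Case v_1 = False:
  (~v_0) forces v_0 = False.
  (v_1 | ~v_2) forces v_2 = False.
  (v_2 | ~v_5) forces v_5 = False.
  Clause (v_2 | v_5) is falsified — contradiction.
Both cases fail, so the formula is unsatisfiable.

Unsatisfiable — no assignment works.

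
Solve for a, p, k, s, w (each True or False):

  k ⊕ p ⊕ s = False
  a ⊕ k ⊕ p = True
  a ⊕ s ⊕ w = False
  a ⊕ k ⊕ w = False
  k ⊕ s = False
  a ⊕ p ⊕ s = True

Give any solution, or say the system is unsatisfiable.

a=F; p=F; k=T; s=T; w=T

k ⊕ p ⊕ s = T ⊕ F ⊕ T = False ✓
a ⊕ k ⊕ p = F ⊕ T ⊕ F = True ✓
a ⊕ s ⊕ w = F ⊕ T ⊕ T = False ✓
a ⊕ k ⊕ w = F ⊕ T ⊕ T = False ✓
k ⊕ s = T ⊕ T = False ✓
a ⊕ p ⊕ s = F ⊕ F ⊕ T = True ✓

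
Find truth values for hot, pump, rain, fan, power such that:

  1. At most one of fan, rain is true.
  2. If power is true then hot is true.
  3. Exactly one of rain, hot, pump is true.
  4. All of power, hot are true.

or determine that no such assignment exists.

hot = True; pump = False; rain = False; fan = True; power = True

  (1) {fan, rain}: 1 true — at most one ✓
  (2) power=T ⇒ hot: T ✓
  (3) {rain, hot, pump}: 1 true — exactly one ✓
  (4) {power, hot}: all 2 true ✓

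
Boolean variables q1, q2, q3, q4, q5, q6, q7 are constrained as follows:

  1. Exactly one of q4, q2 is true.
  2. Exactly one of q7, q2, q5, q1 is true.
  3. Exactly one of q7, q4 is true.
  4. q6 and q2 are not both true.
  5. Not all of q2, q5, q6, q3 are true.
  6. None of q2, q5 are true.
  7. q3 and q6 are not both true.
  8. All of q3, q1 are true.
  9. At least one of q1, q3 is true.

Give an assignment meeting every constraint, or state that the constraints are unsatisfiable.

q1: True, q2: False, q3: True, q4: True, q5: False, q6: False, q7: False

  (1) {q4, q2}: 1 true — exactly one ✓
  (2) {q7, q2, q5, q1}: 1 true — exactly one ✓
  (3) {q7, q4}: 1 true — exactly one ✓
  (4) q6=F, q2=F — not both ✓
  (5) {q2, q5, q6, q3}: 1/4 true — not all ✓
  (6) {q2, q5}: 0 true — none ✓
  (7) q3=T, q6=F — not both ✓
  (8) {q3, q1}: all 2 true ✓
  (9) {q1, q3}: 2 true — at least one ✓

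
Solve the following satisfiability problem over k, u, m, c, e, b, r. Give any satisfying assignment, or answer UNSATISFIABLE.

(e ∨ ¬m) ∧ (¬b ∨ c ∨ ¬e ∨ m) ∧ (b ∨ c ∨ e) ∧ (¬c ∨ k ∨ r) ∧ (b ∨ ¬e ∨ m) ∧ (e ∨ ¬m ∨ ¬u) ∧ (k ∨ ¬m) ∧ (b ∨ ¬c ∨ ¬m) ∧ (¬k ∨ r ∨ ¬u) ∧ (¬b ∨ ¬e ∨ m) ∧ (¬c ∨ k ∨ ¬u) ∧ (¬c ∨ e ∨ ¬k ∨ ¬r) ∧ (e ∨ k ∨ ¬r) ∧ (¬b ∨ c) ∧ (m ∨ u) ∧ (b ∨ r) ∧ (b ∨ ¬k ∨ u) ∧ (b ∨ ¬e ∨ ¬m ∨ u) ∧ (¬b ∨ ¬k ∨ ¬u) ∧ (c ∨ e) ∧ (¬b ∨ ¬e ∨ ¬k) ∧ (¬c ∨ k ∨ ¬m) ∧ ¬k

No satisfying assignment exists.

Case k = True:
  Clause (¬k) is falsified — contradiction.
Case k = False:
  (k ∨ ¬m) forces m = False.
  (m ∨ u) forces u = True.
  (¬c ∨ k ∨ ¬u) forces c = False.
  (¬b ∨ c) forces b = False.
  (b ∨ c ∨ e) forces e = True.
  Clause (b ∨ ¬e ∨ m) is falsified — contradiction.
Both cases fail, so the formula is unsatisfiable.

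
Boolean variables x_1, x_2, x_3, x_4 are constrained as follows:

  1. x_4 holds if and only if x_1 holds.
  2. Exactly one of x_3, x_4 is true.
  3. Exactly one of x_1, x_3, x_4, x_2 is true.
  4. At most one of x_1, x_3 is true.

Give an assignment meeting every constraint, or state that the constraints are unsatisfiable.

x_1 = False, x_2 = False, x_3 = True, x_4 = False

  (1) x_4=F, x_1=F — same ✓
  (2) {x_3, x_4}: 1 true — exactly one ✓
  (3) {x_1, x_3, x_4, x_2}: 1 true — exactly one ✓
  (4) {x_1, x_3}: 1 true — at most one ✓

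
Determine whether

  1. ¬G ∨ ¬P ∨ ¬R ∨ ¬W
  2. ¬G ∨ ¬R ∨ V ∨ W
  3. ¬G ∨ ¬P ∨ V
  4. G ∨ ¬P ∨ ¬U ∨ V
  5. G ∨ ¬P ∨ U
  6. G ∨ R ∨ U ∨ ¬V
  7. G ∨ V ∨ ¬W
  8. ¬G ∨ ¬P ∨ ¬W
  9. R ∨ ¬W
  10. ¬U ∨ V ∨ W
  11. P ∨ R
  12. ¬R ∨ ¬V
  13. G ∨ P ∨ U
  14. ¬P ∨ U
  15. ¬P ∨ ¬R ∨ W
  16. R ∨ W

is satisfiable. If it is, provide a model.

W = True, G = True, U = False, P = False, R = True, V = False

Set W = True.
  then (R ∨ ¬W) forces R = True.
  then (¬R ∨ ¬V) forces V = False.
  then (G ∨ V ∨ ¬W) forces G = True.
  then (¬G ∨ ¬P ∨ ¬W) forces P = False.
Set U = False.
All clauses satisfied.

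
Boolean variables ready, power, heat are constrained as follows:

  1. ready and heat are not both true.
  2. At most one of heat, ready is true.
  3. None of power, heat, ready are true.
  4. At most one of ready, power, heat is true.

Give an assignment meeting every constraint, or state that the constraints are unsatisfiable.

ready: False, power: False, heat: False

  (1) ready=F, heat=F — not both ✓
  (2) {heat, ready}: 0 true — at most one ✓
  (3) {power, heat, ready}: 0 true — none ✓
  (4) {ready, power, heat}: 0 true — at most one ✓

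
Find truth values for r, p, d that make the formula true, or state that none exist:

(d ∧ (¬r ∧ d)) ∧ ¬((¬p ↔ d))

r = False, p = True, d = True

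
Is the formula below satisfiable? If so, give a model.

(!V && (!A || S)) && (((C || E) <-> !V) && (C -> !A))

C = False, E = True, A = False, S = False, V = False

  !V && (!A || S) = True
    !V = True
    !A || S = True
      !A = True
  ((C || E) <-> !V) && (C -> !A) = True
    (C || E) <-> !V = True
      C || E = True
      !V = True
    C -> !A = True
      !A = True
Both conjuncts True, so the formula holds.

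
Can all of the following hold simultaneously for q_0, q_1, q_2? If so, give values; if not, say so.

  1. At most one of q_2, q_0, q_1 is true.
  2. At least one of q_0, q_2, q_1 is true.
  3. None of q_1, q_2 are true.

q_0: True, q_1: False, q_2: False

  (1) {q_2, q_0, q_1}: 1 true — at most one ✓
  (2) {q_0, q_2, q_1}: 1 true — at least one ✓
  (3) {q_1, q_2}: 0 true — none ✓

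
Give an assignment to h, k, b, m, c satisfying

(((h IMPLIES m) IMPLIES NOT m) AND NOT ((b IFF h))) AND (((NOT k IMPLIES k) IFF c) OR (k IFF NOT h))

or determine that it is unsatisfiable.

h = False; k = True; b = True; m = False; c = False

  ((h IMPLIES m) IMPLIES NOT m) AND NOT ((b IFF h)) = True
    (h IMPLIES m) IMPLIES NOT m = True
      h IMPLIES m = True
      NOT m = True
    NOT ((b IFF h)) = True
      b IFF h = False
  ((NOT k IMPLIES k) IFF c) OR (k IFF NOT h) = True
    (NOT k IMPLIES k) IFF c = False
      NOT k IMPLIES k = True
        NOT k = False
    k IFF NOT h = True
      NOT h = True
Both conjuncts True, so the formula holds.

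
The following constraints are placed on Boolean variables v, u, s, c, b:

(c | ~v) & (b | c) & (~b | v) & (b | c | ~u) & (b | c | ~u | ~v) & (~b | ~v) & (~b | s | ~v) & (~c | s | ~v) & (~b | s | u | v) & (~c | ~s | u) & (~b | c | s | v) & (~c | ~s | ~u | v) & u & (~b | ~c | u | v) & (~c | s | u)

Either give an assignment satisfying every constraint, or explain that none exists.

Unit clause (u) forces u = True.
Set v = False.
  then (~b | v) forces b = False.
  then (b | c | ~u) forces c = True.
  then (~c | ~s | ~u | v) forces s = False.
All clauses satisfied.

v = False, u = True, s = False, c = True, b = False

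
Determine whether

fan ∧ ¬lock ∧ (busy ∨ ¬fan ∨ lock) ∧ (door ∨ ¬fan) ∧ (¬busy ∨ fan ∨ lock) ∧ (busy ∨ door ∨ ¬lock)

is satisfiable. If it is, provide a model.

fan = True; busy = True; lock = False; door = True

Unit clause (fan) forces fan = True.
Unit clause (¬lock) forces lock = False.
In (busy ∨ ¬fan ∨ lock) only busy is left, so busy = True.
In (door ∨ ¬fan) only door is left, so door = True.
Check each clause:
  (fan): fan holds.
  (¬lock): ¬lock holds.
  (busy ∨ ¬fan ∨ lock): busy holds.
  (door ∨ ¬fan): door holds.
  (¬busy ∨ fan ∨ lock): fan holds.
  (busy ∨ door ∨ ¬lock): busy holds.
All clauses satisfied.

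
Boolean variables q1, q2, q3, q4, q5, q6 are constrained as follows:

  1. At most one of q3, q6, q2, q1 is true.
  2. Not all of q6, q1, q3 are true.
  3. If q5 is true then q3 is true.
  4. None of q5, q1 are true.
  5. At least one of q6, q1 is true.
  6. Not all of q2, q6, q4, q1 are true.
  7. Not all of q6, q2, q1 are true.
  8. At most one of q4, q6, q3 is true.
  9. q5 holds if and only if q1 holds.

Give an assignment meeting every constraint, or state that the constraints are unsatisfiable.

q1 = False, q2 = False, q3 = False, q4 = False, q5 = False, q6 = True

  (1) {q3, q6, q2, q1}: 1 true — at most one ✓
  (2) {q6, q1, q3}: 1/3 true — not all ✓
  (3) q5=F ⇒ q3: vacuous ✓
  (4) {q5, q1}: 0 true — none ✓
  (5) {q6, q1}: 1 true — at least one ✓
  (6) {q2, q6, q4, q1}: 1/4 true — not all ✓
  (7) {q6, q2, q1}: 1/3 true — not all ✓
  (8) {q4, q6, q3}: 1 true — at most one ✓
  (9) q5=F, q1=F — same ✓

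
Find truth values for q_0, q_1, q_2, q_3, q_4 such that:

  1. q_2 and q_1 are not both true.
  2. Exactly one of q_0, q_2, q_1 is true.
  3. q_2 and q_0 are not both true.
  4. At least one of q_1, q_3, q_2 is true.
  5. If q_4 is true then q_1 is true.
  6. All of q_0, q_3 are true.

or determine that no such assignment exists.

q_0 = True, q_1 = False, q_2 = False, q_3 = True, q_4 = False

  (1) q_2=F, q_1=F — not both ✓
  (2) {q_0, q_2, q_1}: 1 true — exactly one ✓
  (3) q_2=F, q_0=T — not both ✓
  (4) {q_1, q_3, q_2}: 1 true — at least one ✓
  (5) q_4=F ⇒ q_1: vacuous ✓
  (6) {q_0, q_3}: all 2 true ✓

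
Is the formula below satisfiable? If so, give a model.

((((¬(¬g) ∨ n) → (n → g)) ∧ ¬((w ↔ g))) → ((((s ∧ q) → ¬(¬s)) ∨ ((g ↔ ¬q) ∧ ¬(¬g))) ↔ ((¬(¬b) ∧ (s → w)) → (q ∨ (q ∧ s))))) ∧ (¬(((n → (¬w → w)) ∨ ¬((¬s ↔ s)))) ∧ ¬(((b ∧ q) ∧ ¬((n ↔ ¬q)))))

The conjunct ¬(((n → (¬w → w)) ∨ ¬((¬s ↔ s)))) is unsatisfiable on its own:
  s=F, w=F, n=F: evaluates to False.
  s=F, w=F, n=T: evaluates to False.
  s=F, w=T, n=F: evaluates to False.
  s=F, w=T, n=T: evaluates to False.
  s=T, w=F, n=F: evaluates to False.
  s=T, w=F, n=T: evaluates to False.
  s=T, w=T, n=F: evaluates to False.
  s=T, w=T, n=T: evaluates to False.
So the whole conjunction is unsatisfiable.

No satisfying assignment exists.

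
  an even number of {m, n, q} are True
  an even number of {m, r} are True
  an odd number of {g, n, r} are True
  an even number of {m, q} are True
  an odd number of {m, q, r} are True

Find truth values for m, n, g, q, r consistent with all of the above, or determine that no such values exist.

m = True; n = False; g = False; q = True; r = True

{m, n, q}: 2 true → even ✓
{m, r}: 2 true → even ✓
{g, n, r}: 1 true → odd ✓
{m, q}: 2 true → even ✓
{m, q, r}: 3 true → odd ✓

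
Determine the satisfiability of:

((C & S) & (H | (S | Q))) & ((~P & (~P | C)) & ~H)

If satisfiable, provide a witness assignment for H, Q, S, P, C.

H = False; Q = True; S = True; P = False; C = True

  (C & S) & (H | (S | Q)) = True
    C & S = True
    H | (S | Q) = True
      S | Q = True
  (~P & (~P | C)) & ~H = True
    ~P & (~P | C) = True
      ~P = True
      ~P | C = True
        ~P = True
    ~H = True
Both conjuncts True, so the formula holds.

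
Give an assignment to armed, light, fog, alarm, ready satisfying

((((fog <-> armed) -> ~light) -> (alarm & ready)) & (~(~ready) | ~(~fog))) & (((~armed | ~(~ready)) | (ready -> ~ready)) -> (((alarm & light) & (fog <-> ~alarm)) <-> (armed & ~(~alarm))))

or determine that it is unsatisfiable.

armed=F, light=T, fog=T, alarm=T, ready=T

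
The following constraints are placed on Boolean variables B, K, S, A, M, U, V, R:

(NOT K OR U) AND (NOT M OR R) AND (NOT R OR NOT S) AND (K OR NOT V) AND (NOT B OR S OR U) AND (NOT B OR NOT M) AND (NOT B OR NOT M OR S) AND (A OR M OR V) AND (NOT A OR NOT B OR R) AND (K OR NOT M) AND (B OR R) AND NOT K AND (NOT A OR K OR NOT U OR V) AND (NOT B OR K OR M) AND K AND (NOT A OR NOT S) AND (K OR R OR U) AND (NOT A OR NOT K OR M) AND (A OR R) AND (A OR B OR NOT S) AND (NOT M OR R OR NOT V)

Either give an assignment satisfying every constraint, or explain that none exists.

Case K = True:
  Clause (NOT K) is falsified — contradiction.
Case K = False:
  Clause (K) is falsified — contradiction.
Both cases fail, so the formula is unsatisfiable.

Unsatisfiable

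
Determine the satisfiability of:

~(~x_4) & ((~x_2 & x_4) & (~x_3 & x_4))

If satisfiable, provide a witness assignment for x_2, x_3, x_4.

x_2 = False, x_3 = False, x_4 = True

  ~(~x_4) = True
    ~x_4 = False
  (~x_2 & x_4) & (~x_3 & x_4) = True
    ~x_2 & x_4 = True
      ~x_2 = True
    ~x_3 & x_4 = True
      ~x_3 = True
Both conjuncts True, so the formula holds.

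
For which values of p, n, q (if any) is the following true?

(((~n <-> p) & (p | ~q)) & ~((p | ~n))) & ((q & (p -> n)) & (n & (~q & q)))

Case q = True: the conjunct ~q is False.
Case q = False: the conjunct q is False.
Both cases fail — unsatisfiable.

Unsatisfiable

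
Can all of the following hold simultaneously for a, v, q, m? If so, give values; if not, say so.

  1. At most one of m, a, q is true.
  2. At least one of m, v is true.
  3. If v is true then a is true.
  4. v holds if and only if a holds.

a: True; v: True; q: False; m: False

  (1) {m, a, q}: 1 true — at most one ✓
  (2) {m, v}: 1 true — at least one ✓
  (3) v=T ⇒ a: T ✓
  (4) v=T, a=T — same ✓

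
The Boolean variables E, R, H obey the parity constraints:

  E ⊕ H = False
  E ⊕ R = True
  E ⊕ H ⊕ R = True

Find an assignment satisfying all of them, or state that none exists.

E = False, R = True, H = False

E ⊕ H = F ⊕ F = False ✓
E ⊕ R = F ⊕ T = True ✓
E ⊕ H ⊕ R = F ⊕ F ⊕ T = True ✓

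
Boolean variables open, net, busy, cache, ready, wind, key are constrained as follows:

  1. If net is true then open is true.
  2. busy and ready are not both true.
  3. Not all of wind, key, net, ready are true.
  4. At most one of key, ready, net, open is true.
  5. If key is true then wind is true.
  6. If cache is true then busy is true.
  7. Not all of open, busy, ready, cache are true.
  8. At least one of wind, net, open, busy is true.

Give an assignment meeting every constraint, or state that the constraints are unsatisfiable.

open: True, net: False, busy: True, cache: True, ready: False, wind: False, key: False

  (1) net=F ⇒ open: vacuous ✓
  (2) busy=T, ready=F — not both ✓
  (3) {wind, key, net, ready}: 0/4 true — not all ✓
  (4) {key, ready, net, open}: 1 true — at most one ✓
  (5) key=F ⇒ wind: vacuous ✓
  (6) cache=T ⇒ busy: T ✓
  (7) {open, busy, ready, cache}: 3/4 true — not all ✓
  (8) {wind, net, open, busy}: 2 true — at least one ✓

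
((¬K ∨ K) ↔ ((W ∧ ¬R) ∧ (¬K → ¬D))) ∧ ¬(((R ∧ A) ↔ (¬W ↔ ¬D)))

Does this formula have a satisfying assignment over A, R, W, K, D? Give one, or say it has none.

A=T; R=F; W=T; K=T; D=T

  (¬K ∨ K) ↔ ((W ∧ ¬R) ∧ (¬K → ¬D)) = True
    ¬K ∨ K = True
      ¬K = False
    (W ∧ ¬R) ∧ (¬K → ¬D) = True
      W ∧ ¬R = True
        ¬R = True
      ¬K → ¬D = True
        ¬K = False
        ¬D = False
  ¬(((R ∧ A) ↔ (¬W ↔ ¬D))) = True
    (R ∧ A) ↔ (¬W ↔ ¬D) = False
      R ∧ A = False
      ¬W ↔ ¬D = True
        ¬W = False
        ¬D = False
Both conjuncts True, so the formula holds.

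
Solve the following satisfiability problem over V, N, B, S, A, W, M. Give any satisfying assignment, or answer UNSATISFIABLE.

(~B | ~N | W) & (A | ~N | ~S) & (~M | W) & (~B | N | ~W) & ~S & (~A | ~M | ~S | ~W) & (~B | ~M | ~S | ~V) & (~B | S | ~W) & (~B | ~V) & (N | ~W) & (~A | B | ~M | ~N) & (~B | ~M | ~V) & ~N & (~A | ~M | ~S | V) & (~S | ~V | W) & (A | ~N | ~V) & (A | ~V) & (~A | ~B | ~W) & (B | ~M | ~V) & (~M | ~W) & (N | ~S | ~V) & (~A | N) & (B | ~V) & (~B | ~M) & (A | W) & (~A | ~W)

Case N = True:
  Clause (~N) is falsified — contradiction.
Case N = False:
  (~S) forces S = False.
  (N | ~W) forces W = False.
  (~M | W) forces M = False.
  (~A | N) forces A = False.
  Clause (A | W) is falsified — contradiction.
Both cases fail, so the formula is unsatisfiable.

Unsatisfiable — no assignment works.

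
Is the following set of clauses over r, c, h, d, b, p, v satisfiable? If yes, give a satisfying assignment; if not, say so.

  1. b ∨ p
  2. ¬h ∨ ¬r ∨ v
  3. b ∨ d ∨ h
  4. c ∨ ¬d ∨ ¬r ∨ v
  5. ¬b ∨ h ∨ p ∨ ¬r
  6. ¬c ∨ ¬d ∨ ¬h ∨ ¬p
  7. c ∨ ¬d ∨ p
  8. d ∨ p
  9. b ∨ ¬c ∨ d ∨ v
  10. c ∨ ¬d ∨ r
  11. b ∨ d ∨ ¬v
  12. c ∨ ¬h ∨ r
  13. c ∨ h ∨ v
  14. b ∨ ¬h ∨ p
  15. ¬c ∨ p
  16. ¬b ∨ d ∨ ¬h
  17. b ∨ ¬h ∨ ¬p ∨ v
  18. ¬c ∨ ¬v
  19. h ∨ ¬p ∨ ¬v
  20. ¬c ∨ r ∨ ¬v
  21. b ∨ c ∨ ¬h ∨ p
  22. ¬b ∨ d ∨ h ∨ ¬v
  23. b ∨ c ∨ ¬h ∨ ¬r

r = True, c = True, h = False, d = True, b = True, p = True, v = False

Set r = True.
Set c = True.
  then (¬c ∨ p) forces p = True.
  then (¬c ∨ ¬v) forces v = False.
  then (¬h ∨ ¬r ∨ v) forces h = False.
Set d = True.
Set b = True.
All clauses satisfied.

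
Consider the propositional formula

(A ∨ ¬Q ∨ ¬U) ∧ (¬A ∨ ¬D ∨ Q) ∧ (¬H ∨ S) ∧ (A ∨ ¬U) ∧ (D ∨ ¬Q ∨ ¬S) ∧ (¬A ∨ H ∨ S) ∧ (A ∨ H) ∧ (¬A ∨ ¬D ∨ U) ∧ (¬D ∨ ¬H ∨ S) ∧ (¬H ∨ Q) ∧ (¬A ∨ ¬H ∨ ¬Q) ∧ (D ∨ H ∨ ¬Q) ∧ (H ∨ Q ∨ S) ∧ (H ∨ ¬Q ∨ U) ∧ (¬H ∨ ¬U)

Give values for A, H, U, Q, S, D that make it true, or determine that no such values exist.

Set A = False.
  then (A ∨ ¬U) forces U = False.
  then (A ∨ H) forces H = True.
  then (¬H ∨ Q) forces Q = True.
  then (¬H ∨ S) forces S = True.
  then (D ∨ ¬Q ∨ ¬S) forces D = True.
All clauses satisfied.

A=F, H=T, U=F, Q=T, S=T, D=T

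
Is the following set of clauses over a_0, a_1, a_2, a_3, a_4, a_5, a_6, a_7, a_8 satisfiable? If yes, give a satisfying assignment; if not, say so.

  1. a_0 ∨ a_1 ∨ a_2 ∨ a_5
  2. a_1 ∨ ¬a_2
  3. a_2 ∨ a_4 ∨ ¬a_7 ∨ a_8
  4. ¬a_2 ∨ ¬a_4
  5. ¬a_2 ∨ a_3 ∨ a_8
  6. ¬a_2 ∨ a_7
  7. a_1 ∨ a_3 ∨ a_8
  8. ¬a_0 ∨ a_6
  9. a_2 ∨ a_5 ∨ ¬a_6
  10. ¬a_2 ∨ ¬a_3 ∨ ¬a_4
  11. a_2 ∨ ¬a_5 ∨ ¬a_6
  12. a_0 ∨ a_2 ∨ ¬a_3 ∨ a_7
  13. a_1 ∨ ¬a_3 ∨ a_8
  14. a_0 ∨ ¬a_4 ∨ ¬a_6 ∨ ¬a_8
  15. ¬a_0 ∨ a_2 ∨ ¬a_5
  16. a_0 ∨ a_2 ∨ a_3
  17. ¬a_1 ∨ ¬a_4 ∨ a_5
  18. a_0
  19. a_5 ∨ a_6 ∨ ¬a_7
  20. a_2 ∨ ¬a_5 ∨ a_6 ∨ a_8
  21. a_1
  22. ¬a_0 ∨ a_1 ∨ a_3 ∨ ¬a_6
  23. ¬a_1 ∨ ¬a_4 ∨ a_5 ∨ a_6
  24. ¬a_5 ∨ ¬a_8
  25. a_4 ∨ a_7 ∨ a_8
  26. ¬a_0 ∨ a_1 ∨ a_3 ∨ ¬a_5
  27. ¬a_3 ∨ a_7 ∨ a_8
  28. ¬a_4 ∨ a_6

Unit clause (a_0) forces a_0 = True.
Unit clause (a_1) forces a_1 = True.
In (¬a_0 ∨ a_6) only a_6 is left, so a_6 = True.
Set a_2 = True.
  then (¬a_2 ∨ ¬a_4) forces a_4 = False.
  then (¬a_2 ∨ a_7) forces a_7 = True.
Set a_3 = False.
  then (¬a_2 ∨ a_3 ∨ a_8) forces a_8 = True.
  then (¬a_5 ∨ ¬a_8) forces a_5 = False.
All clauses satisfied.

a_0: True, a_1: True, a_2: True, a_3: False, a_4: False, a_5: False, a_6: True, a_7: True, a_8: True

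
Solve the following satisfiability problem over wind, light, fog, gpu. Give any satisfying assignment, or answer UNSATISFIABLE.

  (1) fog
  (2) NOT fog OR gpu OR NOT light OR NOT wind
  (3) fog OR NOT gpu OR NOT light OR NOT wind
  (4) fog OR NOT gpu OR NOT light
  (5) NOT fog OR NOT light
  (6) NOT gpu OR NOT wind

Unit clause (fog) forces fog = True.
In (NOT fog OR NOT light) only NOT light is left, so light = False.
Set wind = False.
Set gpu = True.
Check each clause:
  (fog): fog holds.
  (NOT fog OR gpu OR NOT light OR NOT wind): gpu holds.
  (fog OR NOT gpu OR NOT light OR NOT wind): fog holds.
  (fog OR NOT gpu OR NOT light): fog holds.
  (NOT fog OR NOT light): NOT light holds.
  (NOT gpu OR NOT wind): NOT wind holds.
All clauses satisfied.

wind = False, light = False, fog = True, gpu = True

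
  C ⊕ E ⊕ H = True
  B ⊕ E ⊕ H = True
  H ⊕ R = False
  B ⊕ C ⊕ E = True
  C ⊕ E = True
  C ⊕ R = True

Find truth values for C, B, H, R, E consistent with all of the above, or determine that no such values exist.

Adding constraints 2, 3, 4, 6 mod 2: every variable appears an even number of times on the left, so the left side is 0.
But the right sides sum to 1 (mod 2). 0 ≠ 1 — the system is inconsistent.

No satisfying assignment exists.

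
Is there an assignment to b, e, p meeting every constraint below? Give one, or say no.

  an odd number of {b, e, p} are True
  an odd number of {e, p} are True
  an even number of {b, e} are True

b = False; e = False; p = True

{b, e, p}: 1 true → odd ✓
{e, p}: 1 true → odd ✓
{b, e}: 0 true → even ✓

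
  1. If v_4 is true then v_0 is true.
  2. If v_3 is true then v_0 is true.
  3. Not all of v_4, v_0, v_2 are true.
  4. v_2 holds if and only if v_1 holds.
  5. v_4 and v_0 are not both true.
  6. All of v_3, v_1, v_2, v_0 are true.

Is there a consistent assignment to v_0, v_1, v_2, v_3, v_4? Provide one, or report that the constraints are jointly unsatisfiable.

v_0=T; v_1=T; v_2=T; v_3=T; v_4=F

  (1) v_4=F ⇒ v_0: vacuous ✓
  (2) v_3=T ⇒ v_0: T ✓
  (3) {v_4, v_0, v_2}: 2/3 true — not all ✓
  (4) v_2=T, v_1=T — same ✓
  (5) v_4=F, v_0=T — not both ✓
  (6) {v_3, v_1, v_2, v_0}: all 4 true ✓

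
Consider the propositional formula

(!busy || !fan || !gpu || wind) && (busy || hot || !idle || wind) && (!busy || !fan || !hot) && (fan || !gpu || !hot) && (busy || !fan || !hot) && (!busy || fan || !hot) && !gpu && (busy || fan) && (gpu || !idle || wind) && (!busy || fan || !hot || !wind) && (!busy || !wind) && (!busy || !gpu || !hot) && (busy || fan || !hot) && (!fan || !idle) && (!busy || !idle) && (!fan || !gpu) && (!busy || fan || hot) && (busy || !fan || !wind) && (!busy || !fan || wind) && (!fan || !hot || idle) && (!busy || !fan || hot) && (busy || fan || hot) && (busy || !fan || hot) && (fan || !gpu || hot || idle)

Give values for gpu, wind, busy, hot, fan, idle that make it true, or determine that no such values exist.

Case fan = True:
  (!gpu) forces gpu = False.
  (!fan || !idle) forces idle = False.
  (!fan || !hot || idle) forces hot = False.
  (!busy || !fan || hot) forces busy = False.
  Clause (busy || !fan || hot) is falsified — contradiction.
Case fan = False:
  (!gpu) forces gpu = False.
  (busy || fan) forces busy = True.
  (!busy || fan || !hot) forces hot = False.
  Clause (!busy || fan || hot) is falsified — contradiction.
Both cases fail, so the formula is unsatisfiable.

Unsatisfiable — no assignment works.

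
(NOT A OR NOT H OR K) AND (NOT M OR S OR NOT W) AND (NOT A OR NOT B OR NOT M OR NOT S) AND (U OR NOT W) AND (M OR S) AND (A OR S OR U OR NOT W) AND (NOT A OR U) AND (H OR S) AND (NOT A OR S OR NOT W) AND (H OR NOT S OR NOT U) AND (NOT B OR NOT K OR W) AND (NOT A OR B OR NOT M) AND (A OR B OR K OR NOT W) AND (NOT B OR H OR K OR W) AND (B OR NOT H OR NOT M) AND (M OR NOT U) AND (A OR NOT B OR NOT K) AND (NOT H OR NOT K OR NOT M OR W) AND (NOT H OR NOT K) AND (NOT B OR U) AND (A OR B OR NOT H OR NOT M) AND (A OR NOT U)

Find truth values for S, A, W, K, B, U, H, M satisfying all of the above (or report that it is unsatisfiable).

S: True, A: False, W: False, K: True, B: False, U: False, H: False, M: True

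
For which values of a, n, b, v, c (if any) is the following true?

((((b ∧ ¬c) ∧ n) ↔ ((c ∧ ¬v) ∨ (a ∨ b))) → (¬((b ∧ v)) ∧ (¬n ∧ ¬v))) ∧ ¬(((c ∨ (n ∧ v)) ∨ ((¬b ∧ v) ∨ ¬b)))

a=F; n=F; b=T; v=T; c=F

  (((b ∧ ¬c) ∧ n) ↔ ((c ∧ ¬v) ∨ (a ∨ b))) → (¬((b ∧ v)) ∧ (¬n ∧ ¬v)) = True
    ((b ∧ ¬c) ∧ n) ↔ ((c ∧ ¬v) ∨ (a ∨ b)) = False
      (b ∧ ¬c) ∧ n = False
        b ∧ ¬c = True
          ¬c = True
      (c ∧ ¬v) ∨ (a ∨ b) = True
        c ∧ ¬v = False
          ¬v = False
        a ∨ b = True
    ¬((b ∧ v)) ∧ (¬n ∧ ¬v) = False
      ¬((b ∧ v)) = False
        b ∧ v = True
      ¬n ∧ ¬v = False
        ¬n = True
        ¬v = False
  ¬(((c ∨ (n ∧ v)) ∨ ((¬b ∧ v) ∨ ¬b))) = True
    (c ∨ (n ∧ v)) ∨ ((¬b ∧ v) ∨ ¬b) = False
      c ∨ (n ∧ v) = False
        n ∧ v = False
      (¬b ∧ v) ∨ ¬b = False
        ¬b ∧ v = False
          ¬b = False
        ¬b = False
Both conjuncts True, so the formula holds.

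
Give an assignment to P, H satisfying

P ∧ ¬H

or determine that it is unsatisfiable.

P: True, H: False

  ¬H = True
Both conjuncts True, so the formula holds.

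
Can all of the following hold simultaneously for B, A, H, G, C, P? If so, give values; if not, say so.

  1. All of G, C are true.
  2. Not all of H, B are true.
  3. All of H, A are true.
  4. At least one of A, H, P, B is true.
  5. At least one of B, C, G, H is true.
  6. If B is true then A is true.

B = False, A = True, H = True, G = True, C = True, P = True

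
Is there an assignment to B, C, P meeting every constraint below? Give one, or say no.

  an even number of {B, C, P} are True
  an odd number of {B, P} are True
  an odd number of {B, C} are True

B = False, C = True, P = True

{B, C, P}: 2 true → even ✓
{B, P}: 1 true → odd ✓
{B, C}: 1 true → odd ✓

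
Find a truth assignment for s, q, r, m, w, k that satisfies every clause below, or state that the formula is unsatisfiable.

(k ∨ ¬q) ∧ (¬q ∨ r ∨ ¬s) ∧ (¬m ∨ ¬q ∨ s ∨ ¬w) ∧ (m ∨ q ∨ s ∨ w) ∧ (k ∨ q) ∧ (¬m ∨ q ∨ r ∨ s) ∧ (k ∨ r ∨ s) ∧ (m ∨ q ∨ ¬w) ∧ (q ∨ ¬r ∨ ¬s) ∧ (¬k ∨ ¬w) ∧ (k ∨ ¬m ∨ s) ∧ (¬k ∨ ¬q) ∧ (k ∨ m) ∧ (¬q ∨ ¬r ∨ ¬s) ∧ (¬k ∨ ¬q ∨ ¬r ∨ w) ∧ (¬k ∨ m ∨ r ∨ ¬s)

Set s = False.
Try q = True:
  (k ∨ ¬q) forces k = True.
  clause (¬k ∨ ¬q) is falsified — backtrack.
So q = False.
  then (k ∨ q) forces k = True.
  then (¬k ∨ ¬w) forces w = False.
  then (m ∨ q ∨ s ∨ w) forces m = True.
  then (¬m ∨ q ∨ r ∨ s) forces r = True.
All clauses satisfied.

s = False, q = False, r = True, m = True, w = False, k = True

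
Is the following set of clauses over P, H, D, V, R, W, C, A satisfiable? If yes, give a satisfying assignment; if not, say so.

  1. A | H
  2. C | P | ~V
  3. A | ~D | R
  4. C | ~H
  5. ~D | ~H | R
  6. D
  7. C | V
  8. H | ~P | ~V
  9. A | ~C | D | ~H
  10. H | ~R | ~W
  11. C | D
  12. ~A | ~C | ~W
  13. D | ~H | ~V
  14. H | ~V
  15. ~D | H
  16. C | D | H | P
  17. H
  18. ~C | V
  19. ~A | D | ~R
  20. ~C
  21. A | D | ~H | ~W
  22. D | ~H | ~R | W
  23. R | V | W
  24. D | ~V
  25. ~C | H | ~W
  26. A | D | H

No satisfying assignment exists.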